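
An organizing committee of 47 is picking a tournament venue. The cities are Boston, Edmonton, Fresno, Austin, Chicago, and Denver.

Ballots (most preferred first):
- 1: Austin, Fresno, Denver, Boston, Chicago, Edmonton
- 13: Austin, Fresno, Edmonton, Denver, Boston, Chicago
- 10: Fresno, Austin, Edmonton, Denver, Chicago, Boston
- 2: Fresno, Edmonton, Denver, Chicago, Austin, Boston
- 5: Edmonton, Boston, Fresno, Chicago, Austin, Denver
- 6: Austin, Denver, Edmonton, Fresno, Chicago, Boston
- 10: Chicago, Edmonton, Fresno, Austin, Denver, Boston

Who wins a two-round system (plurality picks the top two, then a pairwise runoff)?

Round 1 first-place votes: Boston 0, Edmonton 5, Fresno 12, Austin 20, Chicago 10, Denver 0. Austin and Fresno advance.
Runoff: Austin is ranked above Fresno on 20 ballots, Fresno above Austin on 27.

Fresno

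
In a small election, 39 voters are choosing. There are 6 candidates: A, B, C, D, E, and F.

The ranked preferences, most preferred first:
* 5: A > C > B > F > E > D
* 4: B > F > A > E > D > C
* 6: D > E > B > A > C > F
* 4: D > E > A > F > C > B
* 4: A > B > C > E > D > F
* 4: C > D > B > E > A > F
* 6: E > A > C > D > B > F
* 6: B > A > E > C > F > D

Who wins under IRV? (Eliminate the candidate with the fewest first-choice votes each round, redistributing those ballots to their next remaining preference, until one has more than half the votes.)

Round 1: A 9, B 10, C 4, D 10, E 6, F 0. F eliminated.
Round 2: A 9, B 10, C 4, D 10, E 6. C eliminated.
Round 3: A 9, B 10, D 14, E 6. E eliminated.
Round 4: A 15, B 10, D 14. B eliminated.
Round 5: A 25, D 14. A has a majority (≥20).

A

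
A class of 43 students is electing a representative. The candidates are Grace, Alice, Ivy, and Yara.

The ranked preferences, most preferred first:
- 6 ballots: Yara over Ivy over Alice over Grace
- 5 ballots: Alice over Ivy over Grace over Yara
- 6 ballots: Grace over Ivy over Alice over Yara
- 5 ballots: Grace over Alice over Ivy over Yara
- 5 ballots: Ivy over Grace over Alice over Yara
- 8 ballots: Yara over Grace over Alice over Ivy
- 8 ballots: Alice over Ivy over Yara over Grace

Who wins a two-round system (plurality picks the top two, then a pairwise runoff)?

Alice

Round 1 first-place votes: Grace 11, Alice 13, Ivy 5, Yara 14. Yara and Alice advance.
Runoff: Yara is ranked above Alice on 14 ballots, Alice above Yara on 29.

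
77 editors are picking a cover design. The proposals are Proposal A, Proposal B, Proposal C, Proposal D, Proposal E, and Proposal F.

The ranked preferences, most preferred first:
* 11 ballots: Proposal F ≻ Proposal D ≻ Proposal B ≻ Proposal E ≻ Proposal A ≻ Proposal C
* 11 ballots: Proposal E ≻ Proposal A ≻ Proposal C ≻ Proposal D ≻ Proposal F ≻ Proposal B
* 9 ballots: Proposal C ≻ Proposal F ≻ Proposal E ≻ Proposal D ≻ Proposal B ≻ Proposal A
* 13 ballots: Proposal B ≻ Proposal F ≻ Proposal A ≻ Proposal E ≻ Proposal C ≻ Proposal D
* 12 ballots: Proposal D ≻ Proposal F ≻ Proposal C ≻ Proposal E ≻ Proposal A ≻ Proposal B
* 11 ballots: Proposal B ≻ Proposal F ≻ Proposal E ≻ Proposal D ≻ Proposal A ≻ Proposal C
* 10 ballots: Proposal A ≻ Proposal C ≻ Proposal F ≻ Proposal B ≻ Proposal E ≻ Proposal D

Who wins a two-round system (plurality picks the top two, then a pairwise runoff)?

Proposal D

Round 1 first-place votes: Proposal A 10, Proposal B 24, Proposal C 9, Proposal D 12, Proposal E 11, Proposal F 11. Proposal B and Proposal D advance.
Runoff: Proposal B is ranked above Proposal D on 34 ballots, Proposal D above Proposal B on 43.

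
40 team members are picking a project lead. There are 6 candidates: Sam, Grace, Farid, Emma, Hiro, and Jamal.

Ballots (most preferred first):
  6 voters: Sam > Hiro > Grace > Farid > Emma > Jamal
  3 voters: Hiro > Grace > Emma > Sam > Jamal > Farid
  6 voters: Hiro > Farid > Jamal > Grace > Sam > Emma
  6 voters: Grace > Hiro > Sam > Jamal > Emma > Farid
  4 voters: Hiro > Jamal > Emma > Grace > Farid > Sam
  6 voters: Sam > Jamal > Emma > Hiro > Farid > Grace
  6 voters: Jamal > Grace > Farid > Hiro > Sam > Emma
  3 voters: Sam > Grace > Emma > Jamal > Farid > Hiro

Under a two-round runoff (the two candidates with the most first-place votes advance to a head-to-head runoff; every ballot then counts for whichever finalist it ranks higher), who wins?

Round 1 first-place votes: Sam 15, Grace 6, Farid 0, Emma 0, Hiro 13, Jamal 6. Sam and Hiro advance.
Runoff: Sam is ranked above Hiro on 15 ballots, Hiro above Sam on 25.

Hiro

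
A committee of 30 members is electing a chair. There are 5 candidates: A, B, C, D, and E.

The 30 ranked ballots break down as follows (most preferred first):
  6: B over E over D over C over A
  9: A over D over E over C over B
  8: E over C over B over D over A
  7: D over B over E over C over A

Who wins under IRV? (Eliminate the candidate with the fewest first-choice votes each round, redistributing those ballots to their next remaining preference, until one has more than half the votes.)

Round 1: A 9, B 6, C 0, D 7, E 8. C eliminated.
Round 2: A 9, B 6, D 7, E 8. B eliminated.
Round 3: A 9, D 7, E 14. D eliminated.
Round 4: A 9, E 21. E has a majority (≥16).

E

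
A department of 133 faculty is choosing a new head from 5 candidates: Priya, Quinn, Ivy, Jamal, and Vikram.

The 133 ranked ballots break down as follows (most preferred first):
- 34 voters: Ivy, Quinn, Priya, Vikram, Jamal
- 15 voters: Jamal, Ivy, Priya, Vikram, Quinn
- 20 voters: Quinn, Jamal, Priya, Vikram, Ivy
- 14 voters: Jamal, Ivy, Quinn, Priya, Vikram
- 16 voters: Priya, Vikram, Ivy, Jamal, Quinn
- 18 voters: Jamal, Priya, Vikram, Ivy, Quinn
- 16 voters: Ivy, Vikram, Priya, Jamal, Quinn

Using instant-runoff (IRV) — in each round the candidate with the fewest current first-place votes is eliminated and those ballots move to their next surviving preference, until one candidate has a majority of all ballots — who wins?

Jamal

Round 1: Priya 16, Quinn 20, Ivy 50, Jamal 47, Vikram 0. Vikram eliminated.
Round 2: Priya 16, Quinn 20, Ivy 50, Jamal 47. Priya eliminated.
Round 3: Quinn 20, Ivy 66, Jamal 47. Quinn eliminated.
Round 4: Ivy 66, Jamal 67. Jamal has a majority (≥67).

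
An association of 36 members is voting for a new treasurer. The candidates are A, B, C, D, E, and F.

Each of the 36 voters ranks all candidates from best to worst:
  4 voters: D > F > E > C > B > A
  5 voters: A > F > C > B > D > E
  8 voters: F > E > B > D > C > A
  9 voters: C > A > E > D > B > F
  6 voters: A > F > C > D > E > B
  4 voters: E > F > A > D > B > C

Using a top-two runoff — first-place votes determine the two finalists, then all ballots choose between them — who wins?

C

Round 1 first-place votes: A 11, B 0, C 9, D 4, E 4, F 8. A and C advance.
Runoff: A is ranked above C on 15 ballots, C above A on 21.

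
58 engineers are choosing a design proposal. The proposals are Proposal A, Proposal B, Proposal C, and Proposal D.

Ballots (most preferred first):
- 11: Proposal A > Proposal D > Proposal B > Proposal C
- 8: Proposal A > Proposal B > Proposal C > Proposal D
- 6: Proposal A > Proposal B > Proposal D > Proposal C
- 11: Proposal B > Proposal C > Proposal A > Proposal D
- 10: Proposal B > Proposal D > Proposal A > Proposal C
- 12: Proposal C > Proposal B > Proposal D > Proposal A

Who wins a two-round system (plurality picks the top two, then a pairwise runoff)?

Proposal B

Round 1 first-place votes: Proposal A 25, Proposal B 21, Proposal C 12, Proposal D 0. Proposal A and Proposal B advance.
Runoff: Proposal A is ranked above Proposal B on 25 ballots, Proposal B above Proposal A on 33.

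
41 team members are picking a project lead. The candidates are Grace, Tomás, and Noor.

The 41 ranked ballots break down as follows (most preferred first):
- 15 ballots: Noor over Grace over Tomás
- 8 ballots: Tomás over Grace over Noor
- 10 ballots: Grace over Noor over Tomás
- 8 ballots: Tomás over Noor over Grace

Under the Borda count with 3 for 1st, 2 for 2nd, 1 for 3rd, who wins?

Noor

Grace: 15×2 + 8×2 + 10×3 + 8×1 = 84
Tomás: 15×1 + 8×3 + 10×1 + 8×3 = 73
Noor: 15×3 + 8×1 + 10×2 + 8×2 = 89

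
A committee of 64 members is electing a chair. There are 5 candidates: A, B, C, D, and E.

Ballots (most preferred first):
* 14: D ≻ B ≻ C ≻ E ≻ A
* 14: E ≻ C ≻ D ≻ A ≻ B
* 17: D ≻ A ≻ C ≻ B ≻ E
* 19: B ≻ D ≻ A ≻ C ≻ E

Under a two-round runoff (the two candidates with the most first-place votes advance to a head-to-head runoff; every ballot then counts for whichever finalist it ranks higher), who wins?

Round 1 first-place votes: A 0, B 19, C 0, D 31, E 14. D and B advance.
Runoff: D is ranked above B on 45 ballots, B above D on 19.

D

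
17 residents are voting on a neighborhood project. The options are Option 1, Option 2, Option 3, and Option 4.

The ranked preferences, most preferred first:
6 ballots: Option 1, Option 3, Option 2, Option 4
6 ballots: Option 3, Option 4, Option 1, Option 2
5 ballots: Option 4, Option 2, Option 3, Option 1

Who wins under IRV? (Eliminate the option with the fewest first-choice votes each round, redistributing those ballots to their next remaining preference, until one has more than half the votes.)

Option 3

Round 1: Option 1 6, Option 2 0, Option 3 6, Option 4 5. Option 2 eliminated.
Round 2: Option 1 6, Option 3 6, Option 4 5. Option 4 eliminated.
Round 3: Option 1 6, Option 3 11. Option 3 has a majority (≥9).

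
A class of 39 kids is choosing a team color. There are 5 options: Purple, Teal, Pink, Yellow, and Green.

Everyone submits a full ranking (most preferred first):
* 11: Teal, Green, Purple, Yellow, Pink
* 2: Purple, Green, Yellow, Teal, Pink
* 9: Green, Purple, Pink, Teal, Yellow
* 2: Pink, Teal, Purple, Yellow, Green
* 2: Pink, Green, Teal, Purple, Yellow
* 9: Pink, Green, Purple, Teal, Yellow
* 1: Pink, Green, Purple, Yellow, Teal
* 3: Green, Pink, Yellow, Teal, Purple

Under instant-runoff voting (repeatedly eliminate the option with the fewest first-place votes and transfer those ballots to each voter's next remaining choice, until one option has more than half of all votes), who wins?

Green

Round 1: Purple 2, Teal 11, Pink 14, Yellow 0, Green 12. Yellow eliminated.
Round 2: Purple 2, Teal 11, Pink 14, Green 12. Purple eliminated.
Round 3: Teal 11, Pink 14, Green 14. Teal eliminated.
Round 4: Pink 14, Green 25. Green has a majority (≥20).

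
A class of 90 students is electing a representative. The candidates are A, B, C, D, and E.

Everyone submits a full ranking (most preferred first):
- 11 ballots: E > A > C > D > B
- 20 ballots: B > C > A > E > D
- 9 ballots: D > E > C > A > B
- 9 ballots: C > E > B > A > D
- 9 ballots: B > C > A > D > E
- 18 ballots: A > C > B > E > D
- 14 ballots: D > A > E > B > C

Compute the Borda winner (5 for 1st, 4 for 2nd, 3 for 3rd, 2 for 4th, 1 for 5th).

A

A: 11×4 + 20×3 + 9×2 + 9×2 + 9×3 + 18×5 + 14×4 = 313
B: 11×1 + 20×5 + 9×1 + 9×3 + 9×5 + 18×3 + 14×2 = 274
C: 11×3 + 20×4 + 9×3 + 9×5 + 9×4 + 18×4 + 14×1 = 307
D: 11×2 + 20×1 + 9×5 + 9×1 + 9×2 + 18×1 + 14×5 = 202
E: 11×5 + 20×2 + 9×4 + 9×4 + 9×1 + 18×2 + 14×3 = 254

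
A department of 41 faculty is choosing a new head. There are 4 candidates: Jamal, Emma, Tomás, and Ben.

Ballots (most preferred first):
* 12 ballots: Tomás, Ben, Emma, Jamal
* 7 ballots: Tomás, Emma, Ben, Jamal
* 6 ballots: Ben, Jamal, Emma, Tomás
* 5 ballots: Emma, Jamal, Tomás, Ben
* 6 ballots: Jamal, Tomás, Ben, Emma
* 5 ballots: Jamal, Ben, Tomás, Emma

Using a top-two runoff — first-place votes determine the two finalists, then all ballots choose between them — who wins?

Round 1 first-place votes: Jamal 11, Emma 5, Tomás 19, Ben 6. Tomás and Jamal advance.
Runoff: Tomás is ranked above Jamal on 19 ballots, Jamal above Tomás on 22.

Jamal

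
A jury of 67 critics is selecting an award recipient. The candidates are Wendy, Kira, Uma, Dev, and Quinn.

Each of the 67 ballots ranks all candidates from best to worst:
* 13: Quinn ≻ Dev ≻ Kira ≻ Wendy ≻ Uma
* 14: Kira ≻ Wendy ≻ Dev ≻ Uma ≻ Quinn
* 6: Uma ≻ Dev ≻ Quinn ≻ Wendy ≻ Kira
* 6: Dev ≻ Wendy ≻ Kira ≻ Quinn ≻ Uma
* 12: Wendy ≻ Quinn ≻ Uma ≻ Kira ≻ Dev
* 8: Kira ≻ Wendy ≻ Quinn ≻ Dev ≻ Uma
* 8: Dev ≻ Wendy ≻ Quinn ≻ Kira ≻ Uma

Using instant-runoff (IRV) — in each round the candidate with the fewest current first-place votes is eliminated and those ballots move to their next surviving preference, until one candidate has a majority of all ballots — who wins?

Quinn

Round 1: Wendy 12, Kira 22, Uma 6, Dev 14, Quinn 13. Uma eliminated.
Round 2: Wendy 12, Kira 22, Dev 20, Quinn 13. Wendy eliminated.
Round 3: Kira 22, Dev 20, Quinn 25. Dev eliminated.
Round 4: Kira 28, Quinn 39. Quinn has a majority (≥34).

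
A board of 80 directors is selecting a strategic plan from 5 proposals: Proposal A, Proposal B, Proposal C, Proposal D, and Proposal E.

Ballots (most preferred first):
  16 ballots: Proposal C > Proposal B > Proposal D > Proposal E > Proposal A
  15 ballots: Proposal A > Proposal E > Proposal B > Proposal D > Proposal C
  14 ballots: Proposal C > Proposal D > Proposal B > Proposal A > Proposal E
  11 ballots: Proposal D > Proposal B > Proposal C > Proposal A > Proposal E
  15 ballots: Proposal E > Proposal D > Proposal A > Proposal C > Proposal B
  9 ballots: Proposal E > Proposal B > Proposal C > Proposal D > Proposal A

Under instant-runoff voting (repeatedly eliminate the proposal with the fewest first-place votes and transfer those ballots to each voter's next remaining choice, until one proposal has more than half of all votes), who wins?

Proposal C

Round 1: Proposal A 15, Proposal B 0, Proposal C 30, Proposal D 11, Proposal E 24. Proposal B eliminated.
Round 2: Proposal A 15, Proposal C 30, Proposal D 11, Proposal E 24. Proposal D eliminated.
Round 3: Proposal A 15, Proposal C 41, Proposal E 24. Proposal C has a majority (≥41).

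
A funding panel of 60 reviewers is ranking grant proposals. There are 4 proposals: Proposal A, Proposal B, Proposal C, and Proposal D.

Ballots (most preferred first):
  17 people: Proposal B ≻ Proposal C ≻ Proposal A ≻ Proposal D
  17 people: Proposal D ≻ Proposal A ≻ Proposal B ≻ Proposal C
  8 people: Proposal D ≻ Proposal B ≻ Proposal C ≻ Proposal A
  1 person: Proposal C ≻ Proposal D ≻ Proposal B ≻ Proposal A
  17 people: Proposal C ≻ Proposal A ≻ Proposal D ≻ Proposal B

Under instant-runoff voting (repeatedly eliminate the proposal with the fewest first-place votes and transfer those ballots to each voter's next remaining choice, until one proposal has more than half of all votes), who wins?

Round 1: Proposal A 0, Proposal B 17, Proposal C 18, Proposal D 25. Proposal A eliminated.
Round 2: Proposal B 17, Proposal C 18, Proposal D 25. Proposal B eliminated.
Round 3: Proposal C 35, Proposal D 25. Proposal C has a majority (≥31).

Proposal C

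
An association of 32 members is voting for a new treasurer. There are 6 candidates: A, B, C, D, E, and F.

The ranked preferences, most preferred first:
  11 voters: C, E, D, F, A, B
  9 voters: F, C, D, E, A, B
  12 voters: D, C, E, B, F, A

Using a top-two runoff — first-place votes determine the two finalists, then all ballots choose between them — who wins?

C

Round 1 first-place votes: A 0, B 0, C 11, D 12, E 0, F 9. D and C advance.
Runoff: D is ranked above C on 12 ballots, C above D on 20.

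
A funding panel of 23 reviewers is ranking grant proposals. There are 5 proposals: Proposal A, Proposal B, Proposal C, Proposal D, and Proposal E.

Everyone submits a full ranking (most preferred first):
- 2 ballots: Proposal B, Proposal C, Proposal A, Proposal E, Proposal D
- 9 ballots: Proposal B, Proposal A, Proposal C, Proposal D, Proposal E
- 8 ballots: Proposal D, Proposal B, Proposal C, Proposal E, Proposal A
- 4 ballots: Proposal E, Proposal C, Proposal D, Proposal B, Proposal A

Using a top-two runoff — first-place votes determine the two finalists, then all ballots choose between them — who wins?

Proposal D

Round 1 first-place votes: Proposal A 0, Proposal B 11, Proposal C 0, Proposal D 8, Proposal E 4. Proposal B and Proposal D advance.
Runoff: Proposal B is ranked above Proposal D on 11 ballots, Proposal D above Proposal B on 12.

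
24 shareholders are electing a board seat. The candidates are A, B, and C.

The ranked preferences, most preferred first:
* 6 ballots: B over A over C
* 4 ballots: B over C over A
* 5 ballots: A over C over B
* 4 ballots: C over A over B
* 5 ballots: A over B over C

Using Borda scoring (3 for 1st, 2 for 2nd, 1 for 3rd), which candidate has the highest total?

A

A: 6×2 + 4×1 + 5×3 + 4×2 + 5×3 = 54
B: 6×3 + 4×3 + 5×1 + 4×1 + 5×2 = 49
C: 6×1 + 4×2 + 5×2 + 4×3 + 5×1 = 41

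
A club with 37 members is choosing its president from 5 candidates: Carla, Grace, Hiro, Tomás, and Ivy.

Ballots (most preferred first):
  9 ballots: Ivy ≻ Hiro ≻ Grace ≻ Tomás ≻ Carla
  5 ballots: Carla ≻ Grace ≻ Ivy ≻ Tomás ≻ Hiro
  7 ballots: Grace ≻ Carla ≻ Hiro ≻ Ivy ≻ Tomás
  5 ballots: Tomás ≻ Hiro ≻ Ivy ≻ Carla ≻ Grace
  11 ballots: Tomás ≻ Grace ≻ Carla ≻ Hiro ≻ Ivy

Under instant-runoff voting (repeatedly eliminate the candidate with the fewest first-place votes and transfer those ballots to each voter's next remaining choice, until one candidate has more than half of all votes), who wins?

Grace

Round 1: Carla 5, Grace 7, Hiro 0, Tomás 16, Ivy 9. Hiro eliminated.
Round 2: Carla 5, Grace 7, Tomás 16, Ivy 9. Carla eliminated.
Round 3: Grace 12, Tomás 16, Ivy 9. Ivy eliminated.
Round 4: Grace 21, Tomás 16. Grace has a majority (≥19).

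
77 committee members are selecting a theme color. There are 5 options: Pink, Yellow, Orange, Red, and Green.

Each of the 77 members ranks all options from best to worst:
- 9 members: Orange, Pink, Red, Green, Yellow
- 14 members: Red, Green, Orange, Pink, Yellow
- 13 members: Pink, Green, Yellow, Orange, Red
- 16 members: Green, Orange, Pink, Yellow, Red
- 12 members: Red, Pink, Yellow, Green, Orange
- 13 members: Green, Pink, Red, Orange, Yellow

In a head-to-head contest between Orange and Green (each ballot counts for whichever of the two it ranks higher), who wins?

Green

Orange is ranked above Green on 9 ballots; Green above Orange on 68.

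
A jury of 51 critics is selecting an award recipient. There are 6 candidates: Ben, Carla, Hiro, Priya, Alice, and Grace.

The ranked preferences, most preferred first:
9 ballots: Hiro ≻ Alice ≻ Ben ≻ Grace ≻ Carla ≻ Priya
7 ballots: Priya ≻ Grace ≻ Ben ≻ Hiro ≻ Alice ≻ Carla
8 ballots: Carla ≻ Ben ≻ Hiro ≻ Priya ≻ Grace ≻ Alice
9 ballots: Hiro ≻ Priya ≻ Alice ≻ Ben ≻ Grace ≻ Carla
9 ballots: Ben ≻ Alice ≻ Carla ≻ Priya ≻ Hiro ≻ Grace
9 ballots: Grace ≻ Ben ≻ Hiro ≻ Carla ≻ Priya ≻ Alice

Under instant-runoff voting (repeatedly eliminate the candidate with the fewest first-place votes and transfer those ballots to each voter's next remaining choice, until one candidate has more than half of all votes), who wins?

Round 1: Ben 9, Carla 8, Hiro 18, Priya 7, Alice 0, Grace 9. Alice eliminated.
Round 2: Ben 9, Carla 8, Hiro 18, Priya 7, Grace 9. Priya eliminated.
Round 3: Ben 9, Carla 8, Hiro 18, Grace 16. Carla eliminated.
Round 4: Ben 17, Hiro 18, Grace 16. Grace eliminated.
Round 5: Ben 33, Hiro 18. Ben has a majority (≥26).

Ben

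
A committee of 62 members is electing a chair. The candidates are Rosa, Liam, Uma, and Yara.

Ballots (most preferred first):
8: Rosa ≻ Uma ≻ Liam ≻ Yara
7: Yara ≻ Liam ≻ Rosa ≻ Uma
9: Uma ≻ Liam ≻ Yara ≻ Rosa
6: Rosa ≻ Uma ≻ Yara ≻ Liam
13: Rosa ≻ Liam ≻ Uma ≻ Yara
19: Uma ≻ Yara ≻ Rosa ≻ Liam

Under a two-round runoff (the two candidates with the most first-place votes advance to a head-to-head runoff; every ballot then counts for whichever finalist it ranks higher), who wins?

Rosa

Round 1 first-place votes: Rosa 27, Liam 0, Uma 28, Yara 7. Uma and Rosa advance.
Runoff: Uma is ranked above Rosa on 28 ballots, Rosa above Uma on 34.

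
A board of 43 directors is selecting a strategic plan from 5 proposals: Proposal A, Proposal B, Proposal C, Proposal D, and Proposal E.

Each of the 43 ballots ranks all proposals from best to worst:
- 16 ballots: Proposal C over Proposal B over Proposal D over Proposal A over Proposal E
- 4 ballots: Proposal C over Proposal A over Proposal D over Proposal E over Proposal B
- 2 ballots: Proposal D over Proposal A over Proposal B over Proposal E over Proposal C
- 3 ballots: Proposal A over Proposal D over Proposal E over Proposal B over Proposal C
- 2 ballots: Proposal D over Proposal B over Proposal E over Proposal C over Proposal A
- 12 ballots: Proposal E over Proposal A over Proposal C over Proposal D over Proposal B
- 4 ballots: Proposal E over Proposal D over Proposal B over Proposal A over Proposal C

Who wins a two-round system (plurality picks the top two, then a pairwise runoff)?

Proposal E

Round 1 first-place votes: Proposal A 3, Proposal B 0, Proposal C 20, Proposal D 4, Proposal E 16. Proposal C and Proposal E advance.
Runoff: Proposal C is ranked above Proposal E on 20 ballots, Proposal E above Proposal C on 23.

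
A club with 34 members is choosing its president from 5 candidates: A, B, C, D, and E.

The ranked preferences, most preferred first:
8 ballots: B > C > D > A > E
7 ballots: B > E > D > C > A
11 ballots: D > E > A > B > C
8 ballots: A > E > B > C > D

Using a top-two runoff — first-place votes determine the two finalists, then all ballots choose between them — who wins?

B

Round 1 first-place votes: A 8, B 15, C 0, D 11, E 0. B and D advance.
Runoff: B is ranked above D on 23 ballots, D above B on 11.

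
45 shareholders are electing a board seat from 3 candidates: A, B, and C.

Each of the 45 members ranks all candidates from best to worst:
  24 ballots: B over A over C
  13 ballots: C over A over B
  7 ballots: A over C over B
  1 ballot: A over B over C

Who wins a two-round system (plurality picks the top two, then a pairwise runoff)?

B

Round 1 first-place votes: A 8, B 24, C 13. B and C advance.
Runoff: B is ranked above C on 25 ballots, C above B on 20.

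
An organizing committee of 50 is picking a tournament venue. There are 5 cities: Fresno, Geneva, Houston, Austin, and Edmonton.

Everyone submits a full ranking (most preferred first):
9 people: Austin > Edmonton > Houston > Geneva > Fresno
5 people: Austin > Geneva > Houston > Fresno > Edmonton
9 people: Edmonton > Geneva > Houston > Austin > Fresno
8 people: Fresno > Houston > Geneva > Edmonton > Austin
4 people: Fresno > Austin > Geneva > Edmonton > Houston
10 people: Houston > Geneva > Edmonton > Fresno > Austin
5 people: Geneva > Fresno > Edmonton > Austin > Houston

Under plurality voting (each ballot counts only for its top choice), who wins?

First-place votes: Fresno 12, Geneva 5, Houston 10, Austin 14, Edmonton 9.

Austin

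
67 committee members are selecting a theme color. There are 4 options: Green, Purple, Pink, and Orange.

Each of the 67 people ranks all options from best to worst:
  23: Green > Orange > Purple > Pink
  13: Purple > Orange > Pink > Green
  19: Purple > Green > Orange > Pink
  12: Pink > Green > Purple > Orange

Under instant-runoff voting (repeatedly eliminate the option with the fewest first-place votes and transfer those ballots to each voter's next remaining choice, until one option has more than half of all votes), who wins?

Green

Round 1: Green 23, Purple 32, Pink 12, Orange 0. Orange eliminated.
Round 2: Green 23, Purple 32, Pink 12. Pink eliminated.
Round 3: Green 35, Purple 32. Green has a majority (≥34).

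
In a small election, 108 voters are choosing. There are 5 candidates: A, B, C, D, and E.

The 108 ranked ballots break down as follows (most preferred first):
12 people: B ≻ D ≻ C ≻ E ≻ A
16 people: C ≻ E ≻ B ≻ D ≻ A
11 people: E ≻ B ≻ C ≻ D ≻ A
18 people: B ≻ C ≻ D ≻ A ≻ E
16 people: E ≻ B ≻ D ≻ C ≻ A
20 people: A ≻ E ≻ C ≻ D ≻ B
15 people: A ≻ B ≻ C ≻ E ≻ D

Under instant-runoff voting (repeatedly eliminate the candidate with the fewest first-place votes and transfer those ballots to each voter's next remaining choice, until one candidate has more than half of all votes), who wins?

E

Round 1: A 35, B 30, C 16, D 0, E 27. D eliminated.
Round 2: A 35, B 30, C 16, E 27. C eliminated.
Round 3: A 35, B 30, E 43. B eliminated.
Round 4: A 53, E 55. E has a majority (≥55).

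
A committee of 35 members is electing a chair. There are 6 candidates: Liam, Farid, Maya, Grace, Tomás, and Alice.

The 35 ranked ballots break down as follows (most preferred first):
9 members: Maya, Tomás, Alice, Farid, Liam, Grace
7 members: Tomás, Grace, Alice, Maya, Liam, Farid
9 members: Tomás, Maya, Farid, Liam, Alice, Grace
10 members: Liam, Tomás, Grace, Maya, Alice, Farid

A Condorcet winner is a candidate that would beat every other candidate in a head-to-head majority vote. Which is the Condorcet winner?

Tomás vs Liam: 25–10
Tomás vs Farid: 35–0
Tomás vs Maya: 26–9
Tomás vs Grace: 35–0
Tomás vs Alice: 35–0
Tomás beats every other candidate.

Tomás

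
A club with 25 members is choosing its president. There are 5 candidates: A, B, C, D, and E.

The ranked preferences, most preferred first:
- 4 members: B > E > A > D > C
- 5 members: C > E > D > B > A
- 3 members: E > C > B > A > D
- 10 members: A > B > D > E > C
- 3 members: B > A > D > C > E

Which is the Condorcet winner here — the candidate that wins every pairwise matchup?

B

B vs A: 15–10
B vs C: 17–8
B vs D: 20–5
B vs E: 17–8
B beats every other candidate.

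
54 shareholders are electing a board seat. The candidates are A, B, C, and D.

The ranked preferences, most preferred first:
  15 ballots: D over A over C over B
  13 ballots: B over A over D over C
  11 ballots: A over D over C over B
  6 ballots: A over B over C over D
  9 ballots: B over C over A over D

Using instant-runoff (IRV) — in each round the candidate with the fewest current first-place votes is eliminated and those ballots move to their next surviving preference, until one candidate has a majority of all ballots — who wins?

A

Round 1: A 17, B 22, C 0, D 15. C eliminated.
Round 2: A 17, B 22, D 15. D eliminated.
Round 3: A 32, B 22. A has a majority (≥28).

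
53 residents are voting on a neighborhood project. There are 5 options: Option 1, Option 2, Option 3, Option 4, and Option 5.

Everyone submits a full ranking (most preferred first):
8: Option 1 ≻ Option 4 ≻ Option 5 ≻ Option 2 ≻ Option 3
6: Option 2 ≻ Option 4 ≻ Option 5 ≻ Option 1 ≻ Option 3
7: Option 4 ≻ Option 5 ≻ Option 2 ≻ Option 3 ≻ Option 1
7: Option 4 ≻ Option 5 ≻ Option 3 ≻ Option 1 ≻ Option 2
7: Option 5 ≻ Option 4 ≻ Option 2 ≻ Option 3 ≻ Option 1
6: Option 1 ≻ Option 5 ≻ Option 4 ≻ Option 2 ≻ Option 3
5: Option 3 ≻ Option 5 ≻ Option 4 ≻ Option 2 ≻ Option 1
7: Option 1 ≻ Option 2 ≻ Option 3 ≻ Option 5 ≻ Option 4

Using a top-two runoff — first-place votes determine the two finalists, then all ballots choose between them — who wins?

Round 1 first-place votes: Option 1 21, Option 2 6, Option 3 5, Option 4 14, Option 5 7. Option 1 and Option 4 advance.
Runoff: Option 1 is ranked above Option 4 on 21 ballots, Option 4 above Option 1 on 32.

Option 4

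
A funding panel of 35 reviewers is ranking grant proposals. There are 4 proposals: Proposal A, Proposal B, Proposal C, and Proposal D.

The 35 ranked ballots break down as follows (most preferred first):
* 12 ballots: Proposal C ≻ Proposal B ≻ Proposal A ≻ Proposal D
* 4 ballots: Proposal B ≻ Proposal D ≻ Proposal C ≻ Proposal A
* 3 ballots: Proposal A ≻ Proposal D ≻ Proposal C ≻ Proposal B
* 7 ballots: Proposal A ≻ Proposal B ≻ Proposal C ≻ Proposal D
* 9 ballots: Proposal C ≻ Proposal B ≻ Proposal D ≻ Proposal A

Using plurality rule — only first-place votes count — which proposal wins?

First-place votes: Proposal A 10, Proposal B 4, Proposal C 21, Proposal D 0.

Proposal C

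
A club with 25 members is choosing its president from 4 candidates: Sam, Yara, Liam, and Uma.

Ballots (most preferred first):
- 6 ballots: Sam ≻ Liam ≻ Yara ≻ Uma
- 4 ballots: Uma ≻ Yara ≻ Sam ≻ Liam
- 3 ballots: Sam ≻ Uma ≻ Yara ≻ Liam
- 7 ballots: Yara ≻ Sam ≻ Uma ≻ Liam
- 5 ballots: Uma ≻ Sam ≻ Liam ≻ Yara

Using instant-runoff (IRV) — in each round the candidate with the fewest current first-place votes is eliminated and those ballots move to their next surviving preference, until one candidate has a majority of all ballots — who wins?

Sam

Round 1: Sam 9, Yara 7, Liam 0, Uma 9. Liam eliminated.
Round 2: Sam 9, Yara 7, Uma 9. Yara eliminated.
Round 3: Sam 16, Uma 9. Sam has a majority (≥13).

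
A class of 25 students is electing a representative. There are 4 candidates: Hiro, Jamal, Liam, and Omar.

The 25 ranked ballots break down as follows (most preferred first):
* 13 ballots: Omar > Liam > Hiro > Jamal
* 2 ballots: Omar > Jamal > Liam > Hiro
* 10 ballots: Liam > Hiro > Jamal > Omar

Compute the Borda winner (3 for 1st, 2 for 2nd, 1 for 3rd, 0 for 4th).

Liam

Hiro: 13×1 + 2×0 + 10×2 = 33
Jamal: 13×0 + 2×2 + 10×1 = 14
Liam: 13×2 + 2×1 + 10×3 = 58
Omar: 13×3 + 2×3 + 10×0 = 45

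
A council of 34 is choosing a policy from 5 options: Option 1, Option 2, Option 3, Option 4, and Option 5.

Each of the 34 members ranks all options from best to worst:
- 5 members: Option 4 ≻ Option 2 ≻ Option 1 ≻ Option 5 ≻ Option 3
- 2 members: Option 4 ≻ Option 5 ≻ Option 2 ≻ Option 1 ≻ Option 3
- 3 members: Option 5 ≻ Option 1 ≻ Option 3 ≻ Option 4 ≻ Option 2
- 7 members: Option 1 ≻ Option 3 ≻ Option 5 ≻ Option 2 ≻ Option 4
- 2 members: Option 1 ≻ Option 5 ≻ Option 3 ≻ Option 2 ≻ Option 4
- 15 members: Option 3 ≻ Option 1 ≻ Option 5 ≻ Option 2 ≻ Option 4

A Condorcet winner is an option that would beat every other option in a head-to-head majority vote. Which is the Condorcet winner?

Option 1

Option 1 vs Option 2: 27–7
Option 1 vs Option 3: 19–15
Option 1 vs Option 4: 27–7
Option 1 vs Option 5: 29–5
Option 1 beats every other option.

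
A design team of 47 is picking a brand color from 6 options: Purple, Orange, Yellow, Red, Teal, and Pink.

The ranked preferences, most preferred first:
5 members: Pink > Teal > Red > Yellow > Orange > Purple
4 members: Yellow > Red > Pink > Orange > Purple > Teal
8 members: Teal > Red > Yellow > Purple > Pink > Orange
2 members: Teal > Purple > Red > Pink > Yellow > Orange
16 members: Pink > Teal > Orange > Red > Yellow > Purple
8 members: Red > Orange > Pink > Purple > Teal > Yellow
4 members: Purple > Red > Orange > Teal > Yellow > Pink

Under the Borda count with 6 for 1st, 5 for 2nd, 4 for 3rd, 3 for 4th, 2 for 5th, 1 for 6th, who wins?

Red

Purple: 5×1 + 4×2 + 8×3 + 2×5 + 16×1 + 8×3 + 4×6 = 111
Orange: 5×2 + 4×3 + 8×1 + 2×1 + 16×4 + 8×5 + 4×4 = 152
Yellow: 5×3 + 4×6 + 8×4 + 2×2 + 16×2 + 8×1 + 4×2 = 123
Red: 5×4 + 4×5 + 8×5 + 2×4 + 16×3 + 8×6 + 4×5 = 204
Teal: 5×5 + 4×1 + 8×6 + 2×6 + 16×5 + 8×2 + 4×3 = 197
Pink: 5×6 + 4×4 + 8×2 + 2×3 + 16×6 + 8×4 + 4×1 = 200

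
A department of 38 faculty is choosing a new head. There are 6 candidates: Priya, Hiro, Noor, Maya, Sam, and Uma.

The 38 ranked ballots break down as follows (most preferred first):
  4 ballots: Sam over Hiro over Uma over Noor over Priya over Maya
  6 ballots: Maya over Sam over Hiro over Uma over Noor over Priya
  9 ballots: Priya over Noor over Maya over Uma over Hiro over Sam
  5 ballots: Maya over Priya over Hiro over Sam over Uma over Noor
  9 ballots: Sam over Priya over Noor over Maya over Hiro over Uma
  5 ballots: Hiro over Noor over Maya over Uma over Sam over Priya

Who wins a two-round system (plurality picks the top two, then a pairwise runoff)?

Round 1 first-place votes: Priya 9, Hiro 5, Noor 0, Maya 11, Sam 13, Uma 0. Sam and Maya advance.
Runoff: Sam is ranked above Maya on 13 ballots, Maya above Sam on 25.

Maya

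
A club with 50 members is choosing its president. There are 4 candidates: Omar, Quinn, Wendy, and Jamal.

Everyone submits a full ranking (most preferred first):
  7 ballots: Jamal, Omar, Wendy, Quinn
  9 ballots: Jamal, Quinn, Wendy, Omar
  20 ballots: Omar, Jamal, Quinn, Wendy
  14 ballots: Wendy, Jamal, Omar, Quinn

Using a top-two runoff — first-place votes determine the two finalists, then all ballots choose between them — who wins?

Round 1 first-place votes: Omar 20, Quinn 0, Wendy 14, Jamal 16. Omar and Jamal advance.
Runoff: Omar is ranked above Jamal on 20 ballots, Jamal above Omar on 30.

Jamal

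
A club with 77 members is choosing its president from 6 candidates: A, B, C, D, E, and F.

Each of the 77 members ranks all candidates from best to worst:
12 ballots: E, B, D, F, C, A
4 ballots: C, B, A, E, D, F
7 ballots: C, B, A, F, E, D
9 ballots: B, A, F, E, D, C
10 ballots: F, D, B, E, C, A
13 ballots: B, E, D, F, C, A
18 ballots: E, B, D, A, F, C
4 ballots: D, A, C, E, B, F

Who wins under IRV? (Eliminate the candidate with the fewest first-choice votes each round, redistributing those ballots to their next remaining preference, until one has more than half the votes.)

Round 1: A 0, B 22, C 11, D 4, E 30, F 10. A eliminated.
Round 2: B 22, C 11, D 4, E 30, F 10. D eliminated.
Round 3: B 22, C 15, E 30, F 10. F eliminated.
Round 4: B 32, C 15, E 30. C eliminated.
Round 5: B 43, E 34. B has a majority (≥39).

B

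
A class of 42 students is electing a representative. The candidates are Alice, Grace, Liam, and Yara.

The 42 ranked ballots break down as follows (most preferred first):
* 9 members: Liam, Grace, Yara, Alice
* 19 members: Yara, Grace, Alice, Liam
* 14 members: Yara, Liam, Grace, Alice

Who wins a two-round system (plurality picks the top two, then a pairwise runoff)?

Round 1 first-place votes: Alice 0, Grace 0, Liam 9, Yara 33. Yara and Liam advance.
Runoff: Yara is ranked above Liam on 33 ballots, Liam above Yara on 9.

Yara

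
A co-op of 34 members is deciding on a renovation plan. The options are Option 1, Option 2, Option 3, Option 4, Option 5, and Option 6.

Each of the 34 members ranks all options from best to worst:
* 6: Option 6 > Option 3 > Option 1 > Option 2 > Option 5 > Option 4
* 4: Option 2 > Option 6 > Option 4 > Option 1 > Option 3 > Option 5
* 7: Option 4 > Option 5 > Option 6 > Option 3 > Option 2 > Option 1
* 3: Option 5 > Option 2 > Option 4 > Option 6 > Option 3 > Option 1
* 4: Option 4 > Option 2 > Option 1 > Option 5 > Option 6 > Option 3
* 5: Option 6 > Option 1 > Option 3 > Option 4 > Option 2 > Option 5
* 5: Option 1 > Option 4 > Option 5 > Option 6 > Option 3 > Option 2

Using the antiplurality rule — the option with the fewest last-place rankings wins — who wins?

Last-place votes: Option 1 10, Option 2 5, Option 3 4, Option 4 6, Option 5 9, Option 6 0.

Option 6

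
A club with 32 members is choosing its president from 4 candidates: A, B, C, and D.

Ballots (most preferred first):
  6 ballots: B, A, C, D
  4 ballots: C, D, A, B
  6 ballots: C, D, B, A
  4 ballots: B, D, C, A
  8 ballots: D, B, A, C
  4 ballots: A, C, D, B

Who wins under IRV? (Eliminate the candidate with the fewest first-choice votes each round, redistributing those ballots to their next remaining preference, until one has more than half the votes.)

Round 1: A 4, B 10, C 10, D 8. A eliminated.
Round 2: B 10, C 14, D 8. D eliminated.
Round 3: B 18, C 14. B has a majority (≥17).

B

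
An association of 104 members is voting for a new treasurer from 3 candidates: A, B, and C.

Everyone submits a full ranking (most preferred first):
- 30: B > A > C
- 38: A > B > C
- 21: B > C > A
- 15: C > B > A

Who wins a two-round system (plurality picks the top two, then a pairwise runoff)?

Round 1 first-place votes: A 38, B 51, C 15. B and A advance.
Runoff: B is ranked above A on 66 ballots, A above B on 38.

B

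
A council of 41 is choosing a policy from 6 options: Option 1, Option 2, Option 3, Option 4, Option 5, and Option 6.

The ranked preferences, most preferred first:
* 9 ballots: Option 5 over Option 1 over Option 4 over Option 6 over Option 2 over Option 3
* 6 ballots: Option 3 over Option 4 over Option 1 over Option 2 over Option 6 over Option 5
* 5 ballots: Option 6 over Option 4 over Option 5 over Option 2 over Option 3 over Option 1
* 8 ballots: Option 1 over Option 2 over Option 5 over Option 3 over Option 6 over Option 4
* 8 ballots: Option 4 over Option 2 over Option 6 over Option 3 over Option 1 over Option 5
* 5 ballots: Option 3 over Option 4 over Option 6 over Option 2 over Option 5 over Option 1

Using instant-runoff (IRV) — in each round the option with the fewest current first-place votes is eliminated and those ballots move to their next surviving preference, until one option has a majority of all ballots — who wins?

Option 4

Round 1: Option 1 8, Option 2 0, Option 3 11, Option 4 8, Option 5 9, Option 6 5. Option 2 eliminated.
Round 2: Option 1 8, Option 3 11, Option 4 8, Option 5 9, Option 6 5. Option 6 eliminated.
Round 3: Option 1 8, Option 3 11, Option 4 13, Option 5 9. Option 1 eliminated.
Round 4: Option 3 11, Option 4 13, Option 5 17. Option 3 eliminated.
Round 5: Option 4 24, Option 5 17. Option 4 has a majority (≥21).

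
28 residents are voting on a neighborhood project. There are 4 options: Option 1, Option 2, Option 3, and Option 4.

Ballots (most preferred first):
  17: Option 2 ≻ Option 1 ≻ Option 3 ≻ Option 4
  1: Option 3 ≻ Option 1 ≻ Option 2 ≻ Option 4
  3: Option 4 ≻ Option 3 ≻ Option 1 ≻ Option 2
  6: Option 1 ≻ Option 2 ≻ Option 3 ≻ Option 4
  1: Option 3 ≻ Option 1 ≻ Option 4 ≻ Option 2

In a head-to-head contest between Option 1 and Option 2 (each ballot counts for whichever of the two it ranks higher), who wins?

Option 2

Option 1 is ranked above Option 2 on 11 ballots; Option 2 above Option 1 on 17.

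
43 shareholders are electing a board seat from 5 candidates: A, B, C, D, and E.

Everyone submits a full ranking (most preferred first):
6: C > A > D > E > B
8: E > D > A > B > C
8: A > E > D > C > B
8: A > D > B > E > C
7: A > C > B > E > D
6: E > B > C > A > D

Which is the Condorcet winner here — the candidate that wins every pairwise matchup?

A vs B: 37–6
A vs C: 31–12
A vs D: 35–8
A vs E: 29–14
A beats every other candidate.

A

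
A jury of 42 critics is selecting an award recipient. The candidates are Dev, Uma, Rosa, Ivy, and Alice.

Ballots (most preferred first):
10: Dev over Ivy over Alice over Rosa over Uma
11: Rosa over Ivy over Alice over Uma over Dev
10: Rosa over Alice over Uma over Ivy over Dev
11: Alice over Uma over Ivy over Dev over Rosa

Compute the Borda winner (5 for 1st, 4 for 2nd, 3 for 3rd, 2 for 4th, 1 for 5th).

Dev: 10×5 + 11×1 + 10×1 + 11×2 = 93
Uma: 10×1 + 11×2 + 10×3 + 11×4 = 106
Rosa: 10×2 + 11×5 + 10×5 + 11×1 = 136
Ivy: 10×4 + 11×4 + 10×2 + 11×3 = 137
Alice: 10×3 + 11×3 + 10×4 + 11×5 = 158

Alice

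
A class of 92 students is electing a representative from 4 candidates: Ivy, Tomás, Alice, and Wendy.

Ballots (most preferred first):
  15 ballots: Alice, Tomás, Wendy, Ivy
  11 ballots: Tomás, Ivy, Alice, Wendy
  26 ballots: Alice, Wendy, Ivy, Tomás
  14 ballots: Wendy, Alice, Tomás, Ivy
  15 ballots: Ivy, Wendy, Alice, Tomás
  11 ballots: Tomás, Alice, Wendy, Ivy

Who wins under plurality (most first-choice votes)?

First-place votes: Ivy 15, Tomás 22, Alice 41, Wendy 14.

Alice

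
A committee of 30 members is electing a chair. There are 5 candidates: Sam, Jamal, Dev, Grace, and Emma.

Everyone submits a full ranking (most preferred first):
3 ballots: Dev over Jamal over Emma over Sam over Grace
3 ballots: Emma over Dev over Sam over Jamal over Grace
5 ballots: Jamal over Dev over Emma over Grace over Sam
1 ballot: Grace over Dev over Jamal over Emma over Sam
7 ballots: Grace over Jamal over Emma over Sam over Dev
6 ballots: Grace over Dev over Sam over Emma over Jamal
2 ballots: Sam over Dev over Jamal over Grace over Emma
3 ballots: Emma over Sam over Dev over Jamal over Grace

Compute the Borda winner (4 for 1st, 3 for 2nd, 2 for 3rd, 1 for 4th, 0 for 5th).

Sam: 3×1 + 3×2 + 5×0 + 1×0 + 7×1 + 6×2 + 2×4 + 3×3 = 45
Jamal: 3×3 + 3×1 + 5×4 + 1×2 + 7×3 + 6×0 + 2×2 + 3×1 = 62
Dev: 3×4 + 3×3 + 5×3 + 1×3 + 7×0 + 6×3 + 2×3 + 3×2 = 69
Grace: 3×0 + 3×0 + 5×1 + 1×4 + 7×4 + 6×4 + 2×1 + 3×0 = 63
Emma: 3×2 + 3×4 + 5×2 + 1×1 + 7×2 + 6×1 + 2×0 + 3×4 = 61

Dev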